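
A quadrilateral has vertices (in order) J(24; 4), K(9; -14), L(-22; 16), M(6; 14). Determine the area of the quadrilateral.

Apply the shoelace formula: 2A = Σ (x_i·y_{i+1} − x_{i+1}·y_i), indices taken mod 4.
Cross-terms: -372, -164, -404, -312  ⇒  Σ = -1252
Area = |Σ|/2 = 626.

626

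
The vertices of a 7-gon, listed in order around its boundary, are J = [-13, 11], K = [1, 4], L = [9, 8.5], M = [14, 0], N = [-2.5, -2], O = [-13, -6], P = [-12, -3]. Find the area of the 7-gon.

226.25

Cross-terms: -63, -27.5, -119, -28, -11, -33, -171  ⇒  Σ = -452.5
Area = |Σ|/2 = 226.25.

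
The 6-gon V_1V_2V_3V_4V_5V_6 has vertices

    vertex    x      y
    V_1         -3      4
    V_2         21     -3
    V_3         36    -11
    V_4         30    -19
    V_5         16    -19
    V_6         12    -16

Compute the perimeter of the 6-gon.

96

|V_1V_2| = √((24)² + (-7)²) = √625 = 25
|V_2V_3| = √((15)² + (-8)²) = √289 = 17
|V_3V_4| = √((-6)² + (-8)²) = √100 = 10
|V_4V_5| = √((-14)² + (0)²) = √196 = 14
|V_5V_6| = √((-4)² + (3)²) = √25 = 5
|V_6V_1| = √((-15)² + (20)²) = √625 = 25
Perimeter = 25 + 17 + 10 + 14 + 5 + 25 = 96.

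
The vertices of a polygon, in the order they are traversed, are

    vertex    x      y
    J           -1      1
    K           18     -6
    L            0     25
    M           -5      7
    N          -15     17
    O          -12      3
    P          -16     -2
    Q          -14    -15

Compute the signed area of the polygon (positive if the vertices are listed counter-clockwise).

498.5

Apply the surveyor's formula: 2A = Σ (x_i·y_{i+1} − x_{i+1}·y_i), indices taken mod 8.
Σ = (-12) + (450) + (125) + (20) + (159) + (72) + (212) + (-29) = 997
Signed area = Σ/2 = 498.5 (positive ⇒ counter-clockwise traversal).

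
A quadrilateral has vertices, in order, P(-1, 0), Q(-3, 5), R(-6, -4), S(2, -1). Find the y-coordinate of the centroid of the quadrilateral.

Apply the shoelace (surveyor's) formula. First the cross-terms c_i = x_i·y_{i+1} − x_{i+1}·y_i:
  -5, 42, 14, -1  ⇒  2A = 50, A = 25.
Then Σ (y_i + y_{i+1})·c_i = -52, so ȳ = -52 / (6·25) = -26/75.

-26/75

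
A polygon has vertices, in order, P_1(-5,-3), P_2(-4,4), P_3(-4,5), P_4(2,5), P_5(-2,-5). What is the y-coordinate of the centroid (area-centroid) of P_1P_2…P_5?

72/85

Apply the shoelace (surveyor's) formula. First the cross-terms c_i = x_i·y_{i+1} − x_{i+1}·y_i:
  -32, -4, -30, 0, -19  ⇒  2A = -85, A = -42.5.
Then Σ (y_i + y_{i+1})·c_i = -216, so ȳ = -216 / (6·(-42.5)) = 72/85.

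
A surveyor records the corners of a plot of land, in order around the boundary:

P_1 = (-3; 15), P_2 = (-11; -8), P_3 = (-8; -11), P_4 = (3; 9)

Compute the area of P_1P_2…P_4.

139.5

Apply the surveyor's formula: 2A = Σ (x_i·y_{i+1} − x_{i+1}·y_i), indices taken mod 4.
Σ = (189) + (57) + (-39) + (72) = 279
Area = |Σ|/2 = 139.5.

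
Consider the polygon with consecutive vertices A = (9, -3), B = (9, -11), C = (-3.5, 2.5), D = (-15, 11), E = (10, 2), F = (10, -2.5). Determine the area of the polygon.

Σ = (-72) + (-16) + (-1) + (-140) + (-45) + (-7.5) = -281.5
Area = |Σ|/2 = 140.75.

140.75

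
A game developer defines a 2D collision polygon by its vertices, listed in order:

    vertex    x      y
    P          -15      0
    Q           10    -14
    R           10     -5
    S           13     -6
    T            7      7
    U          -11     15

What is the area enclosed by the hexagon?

Σ = (210) + (90) + (5) + (133) + (182) + (225) = 845
Area = |Σ|/2 = 422.5.

422.5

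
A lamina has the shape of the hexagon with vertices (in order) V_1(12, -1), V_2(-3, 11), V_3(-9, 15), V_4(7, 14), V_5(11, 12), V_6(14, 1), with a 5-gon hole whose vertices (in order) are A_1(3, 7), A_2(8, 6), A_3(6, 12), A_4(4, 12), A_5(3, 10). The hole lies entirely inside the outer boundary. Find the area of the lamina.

Outer boundary:
Apply the shoelace formula: 2A = Σ (x_i·y_{i+1} − x_{i+1}·y_i), indices taken mod 6.
V_1→V_2: (12)(11) − (-3)(-1) = 129
V_2→V_3: (-3)(15) − (-9)(11) = 54
V_3→V_4: (-9)(14) − (7)(15) = -231
V_4→V_5: (7)(12) − (11)(14) = -70
V_5→V_6: (11)(1) − (14)(12) = -157
V_6→V_1: (14)(-1) − (12)(1) = -26
Σ = -301
Area = |Σ|/2 = 150.5.
Hole:
Apply the shoelace formula: 2A = Σ (x_i·y_{i+1} − x_{i+1}·y_i), indices taken mod 5.
Σ = (-38) + (60) + (24) + (4) + (-9) = 41
Area = |Σ|/2 = 20.5.
Net area = 150.5 − 20.5 = 130.

130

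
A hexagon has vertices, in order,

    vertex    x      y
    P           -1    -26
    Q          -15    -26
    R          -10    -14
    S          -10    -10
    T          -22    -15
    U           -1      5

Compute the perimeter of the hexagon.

|PQ| = √((-14)² + (0)²) = √196 = 14
|QR| = √((5)² + (12)²) = √169 = 13
|RS| = √((0)² + (4)²) = √16 = 4
|ST| = √((-12)² + (-5)²) = √169 = 13
|TU| = √((21)² + (20)²) = √841 = 29
|UP| = √((0)² + (-31)²) = √961 = 31
Perimeter = 14 + 13 + 4 + 13 + 29 + 31 = 104.

104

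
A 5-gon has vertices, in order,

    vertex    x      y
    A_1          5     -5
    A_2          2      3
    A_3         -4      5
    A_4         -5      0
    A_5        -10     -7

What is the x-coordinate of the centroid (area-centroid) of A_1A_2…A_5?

-1.8125

Apply the shoelace formula. First the cross-terms c_i = x_i·y_{i+1} − x_{i+1}·y_i:
  25, 22, 25, 35, 85  ⇒  2A = 192, A = 96.
Then Σ (x_i + x_{i+1})·c_i = -1044, so x̄ = -1044 / (6·96) = -1.8125.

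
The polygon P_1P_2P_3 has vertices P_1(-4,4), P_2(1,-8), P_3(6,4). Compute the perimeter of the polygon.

36

|P_1P_2| = √((5)² + (-12)²) = √169 = 13
|P_2P_3| = √((5)² + (12)²) = √169 = 13
|P_3P_1| = √((-10)² + (0)²) = √100 = 10
Perimeter = 13 + 13 + 10 = 36.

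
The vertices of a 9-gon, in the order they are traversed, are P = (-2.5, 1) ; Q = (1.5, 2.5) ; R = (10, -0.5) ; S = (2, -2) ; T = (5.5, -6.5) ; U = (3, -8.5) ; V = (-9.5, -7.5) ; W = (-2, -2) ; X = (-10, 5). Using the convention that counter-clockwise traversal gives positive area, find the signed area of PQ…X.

-104.25

Apply the shoelace formula: 2A = Σ (x_i·y_{i+1} − x_{i+1}·y_i), indices taken mod 9.
P→Q: (-2.5)(2.5) − (1.5)(1) = -7.75
Q→R: (1.5)(-0.5) − (10)(2.5) = -25.75
R→S: (10)(-2) − (2)(-0.5) = -19
S→T: (2)(-6.5) − (5.5)(-2) = -2
T→U: (5.5)(-8.5) − (3)(-6.5) = -27.25
U→V: (3)(-7.5) − (-9.5)(-8.5) = -103.25
V→W: (-9.5)(-2) − (-2)(-7.5) = 4
W→X: (-2)(5) − (-10)(-2) = -30
X→P: (-10)(1) − (-2.5)(5) = 2.5
Σ = -208.5
Signed area = Σ/2 = -104.25 (negative ⇒ clockwise traversal).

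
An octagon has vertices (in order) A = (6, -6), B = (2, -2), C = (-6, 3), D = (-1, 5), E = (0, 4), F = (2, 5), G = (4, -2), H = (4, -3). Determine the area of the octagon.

39.5

Apply Gauss's area formula: 2A = Σ (x_i·y_{i+1} − x_{i+1}·y_i), indices taken mod 8.
A→B: (6)(-2) − (2)(-6) = 0
B→C: (2)(3) − (-6)(-2) = -6
C→D: (-6)(5) − (-1)(3) = -27
D→E: (-1)(4) − (0)(5) = -4
E→F: (0)(5) − (2)(4) = -8
F→G: (2)(-2) − (4)(5) = -24
G→H: (4)(-3) − (4)(-2) = -4
H→A: (4)(-6) − (6)(-3) = -6
Σ = -79
Area = |Σ|/2 = 39.5.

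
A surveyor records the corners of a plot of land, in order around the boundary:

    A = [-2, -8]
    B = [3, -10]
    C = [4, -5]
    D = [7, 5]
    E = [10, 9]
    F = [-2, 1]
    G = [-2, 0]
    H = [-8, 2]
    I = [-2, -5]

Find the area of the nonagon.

Apply the shoelace (surveyor's) formula: 2A = Σ (x_i·y_{i+1} − x_{i+1}·y_i), indices taken mod 9.
A→B: (-2)(-10) − (3)(-8) = 44
B→C: (3)(-5) − (4)(-10) = 25
C→D: (4)(5) − (7)(-5) = 55
D→E: (7)(9) − (10)(5) = 13
E→F: (10)(1) − (-2)(9) = 28
F→G: (-2)(0) − (-2)(1) = 2
G→H: (-2)(2) − (-8)(0) = -4
H→I: (-8)(-5) − (-2)(2) = 44
I→A: (-2)(-8) − (-2)(-5) = 6
Σ = 213
Area = |Σ|/2 = 106.5.

106.5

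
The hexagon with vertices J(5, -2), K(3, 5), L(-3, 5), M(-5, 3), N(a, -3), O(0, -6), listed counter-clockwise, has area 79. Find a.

Write out the shoelace sum; only the two edges meeting at N involve a:
2·Area = [((-5)·(-3) − a·3) + (a·(-6) − 0·(-3))] + 107
       = -9·a + 122 = 158
⇒ a = -4.

-4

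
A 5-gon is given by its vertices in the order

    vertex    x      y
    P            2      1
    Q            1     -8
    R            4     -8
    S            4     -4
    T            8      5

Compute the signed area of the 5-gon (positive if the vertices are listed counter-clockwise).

Apply Gauss's area formula: 2A = Σ (x_i·y_{i+1} − x_{i+1}·y_i), indices taken mod 5.
P→Q: (2)(-8) − (1)(1) = -17
Q→R: (1)(-8) − (4)(-8) = 24
R→S: (4)(-4) − (4)(-8) = 16
S→T: (4)(5) − (8)(-4) = 52
T→P: (8)(1) − (2)(5) = -2
Σ = 73
Signed area = Σ/2 = 36.5 (positive ⇒ counter-clockwise traversal).

36.5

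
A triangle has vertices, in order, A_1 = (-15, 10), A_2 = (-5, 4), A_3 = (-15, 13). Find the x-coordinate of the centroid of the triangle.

Apply the shoelace formula. First the cross-terms c_i = x_i·y_{i+1} − x_{i+1}·y_i:
  -10, -5, 45  ⇒  2A = 30, A = 15.
Then Σ (x_i + x_{i+1})·c_i = -1050, so x̄ = -1050 / (6·15) = -35/3.

-35/3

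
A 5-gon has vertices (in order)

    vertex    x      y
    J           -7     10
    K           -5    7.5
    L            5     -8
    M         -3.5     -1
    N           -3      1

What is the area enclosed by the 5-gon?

Cross-terms: -2.5, 2.5, -33, -6.5, -23  ⇒  Σ = -62.5
Area = |Σ|/2 = 31.25.

31.25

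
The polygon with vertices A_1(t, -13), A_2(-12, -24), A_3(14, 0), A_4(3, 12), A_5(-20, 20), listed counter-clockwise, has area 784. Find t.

The doubled signed area Σ (x_i y_{i+1} − x_{i+1} y_i) is linear in t.
With t=0 it equals 908; the coefficient of t is -44 (from the two edges through A_1).
So -44·t + 908 = 2·784 = 1568 ⇒ t = -15.

-15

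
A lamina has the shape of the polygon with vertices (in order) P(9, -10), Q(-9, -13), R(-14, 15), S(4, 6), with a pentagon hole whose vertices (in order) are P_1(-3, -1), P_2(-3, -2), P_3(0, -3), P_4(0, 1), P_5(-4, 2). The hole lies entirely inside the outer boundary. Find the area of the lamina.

Outer boundary:
Σ = (-207) + (-317) + (-144) + (-94) = -762
Area = |Σ|/2 = 381.
Hole:
Apply the surveyor's formula: 2A = Σ (x_i·y_{i+1} − x_{i+1}·y_i), indices taken mod 5.
Cross-terms: 3, 9, 0, 4, 10  ⇒  Σ = 26
Area = |Σ|/2 = 13.
Net area = 381 − 13 = 368.

368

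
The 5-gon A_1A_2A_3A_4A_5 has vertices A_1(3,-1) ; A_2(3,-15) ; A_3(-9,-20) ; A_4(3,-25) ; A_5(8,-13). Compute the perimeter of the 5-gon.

|A_1A_2| = √((0)² + (-14)²) = √196 = 14
|A_2A_3| = √((-12)² + (-5)²) = √169 = 13
|A_3A_4| = √((12)² + (-5)²) = √169 = 13
|A_4A_5| = √((5)² + (12)²) = √169 = 13
|A_5A_1| = √((-5)² + (12)²) = √169 = 13
Perimeter = 14 + 13 + 13 + 13 + 13 = 66.

66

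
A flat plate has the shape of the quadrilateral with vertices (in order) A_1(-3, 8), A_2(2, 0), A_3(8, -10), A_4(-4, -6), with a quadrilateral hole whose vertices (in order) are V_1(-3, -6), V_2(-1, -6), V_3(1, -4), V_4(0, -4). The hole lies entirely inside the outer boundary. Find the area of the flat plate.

84

Outer boundary:
Apply the shoelace (surveyor's) formula: 2A = Σ (x_i·y_{i+1} − x_{i+1}·y_i), indices taken mod 4.
Cross-terms: -16, -20, -88, -50  ⇒  Σ = -174
Area = |Σ|/2 = 87.
Hole:
Apply the surveyor's formula: 2A = Σ (x_i·y_{i+1} − x_{i+1}·y_i), indices taken mod 4.
Σ = (12) + (10) + (-4) + (-12) = 6
Area = |Σ|/2 = 3.
Net area = 87 − 3 = 84.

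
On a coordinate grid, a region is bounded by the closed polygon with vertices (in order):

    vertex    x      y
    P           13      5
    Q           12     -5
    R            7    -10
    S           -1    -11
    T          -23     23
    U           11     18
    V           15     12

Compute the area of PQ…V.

729.5

P→Q: (13)(-5) − (12)(5) = -125
Q→R: (12)(-10) − (7)(-5) = -85
R→S: (7)(-11) − (-1)(-10) = -87
S→T: (-1)(23) − (-23)(-11) = -276
T→U: (-23)(18) − (11)(23) = -667
U→V: (11)(12) − (15)(18) = -138
V→P: (15)(5) − (13)(12) = -81
Σ = -1459
Area = |Σ|/2 = 729.5.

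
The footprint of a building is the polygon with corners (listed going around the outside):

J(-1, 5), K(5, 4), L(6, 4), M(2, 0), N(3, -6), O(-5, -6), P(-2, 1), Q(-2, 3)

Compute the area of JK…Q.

64.5

Σ = (-29) + (-4) + (-8) + (-12) + (-48) + (-17) + (-4) + (-7) = -129
Area = |Σ|/2 = 64.5.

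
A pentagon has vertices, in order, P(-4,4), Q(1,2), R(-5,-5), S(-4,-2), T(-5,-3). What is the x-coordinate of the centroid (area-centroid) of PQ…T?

-8/3

Apply Gauss's area formula. First the cross-terms c_i = x_i·y_{i+1} − x_{i+1}·y_i:
  -12, 5, -10, 2, -32  ⇒  2A = -47, A = -23.5.
Then Σ (x_i + x_{i+1})·c_i = 376, so x̄ = 376 / (6·(-23.5)) = -8/3.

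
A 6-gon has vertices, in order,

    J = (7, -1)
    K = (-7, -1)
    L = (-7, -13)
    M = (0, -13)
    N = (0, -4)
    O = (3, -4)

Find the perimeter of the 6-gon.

|JK| = √((-14)² + (0)²) = √196 = 14
|KL| = √((0)² + (-12)²) = √144 = 12
|LM| = √((7)² + (0)²) = √49 = 7
|MN| = √((0)² + (9)²) = √81 = 9
|NO| = √((3)² + (0)²) = √9 = 3
|OJ| = √((4)² + (3)²) = √25 = 5
Perimeter = 14 + 12 + 7 + 9 + 3 + 5 = 50.

50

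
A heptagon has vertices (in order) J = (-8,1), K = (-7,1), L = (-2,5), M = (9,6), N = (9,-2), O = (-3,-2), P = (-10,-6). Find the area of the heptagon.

Apply Gauss's area formula: 2A = Σ (x_i·y_{i+1} − x_{i+1}·y_i), indices taken mod 7.
J→K: (-8)(1) − (-7)(1) = -1
K→L: (-7)(5) − (-2)(1) = -33
L→M: (-2)(6) − (9)(5) = -57
M→N: (9)(-2) − (9)(6) = -72
N→O: (9)(-2) − (-3)(-2) = -24
O→P: (-3)(-6) − (-10)(-2) = -2
P→J: (-10)(1) − (-8)(-6) = -58
Σ = -247
Area = |Σ|/2 = 123.5.

123.5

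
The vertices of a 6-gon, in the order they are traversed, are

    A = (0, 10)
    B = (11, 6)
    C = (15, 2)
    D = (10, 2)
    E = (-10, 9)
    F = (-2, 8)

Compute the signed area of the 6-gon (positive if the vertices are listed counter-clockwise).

-70

Apply the shoelace formula: 2A = Σ (x_i·y_{i+1} − x_{i+1}·y_i), indices taken mod 6.
Cross-terms: -110, -68, 10, 110, -62, -20  ⇒  Σ = -140
Signed area = Σ/2 = -70 (negative ⇒ clockwise traversal).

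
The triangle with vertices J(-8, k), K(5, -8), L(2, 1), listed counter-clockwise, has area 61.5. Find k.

-10

Write out the shoelace sum; only the two edges meeting at J involve k:
2·Area = [(2·k − (-8)·1) + ((-8)·(-8) − 5·k)] + 21
       = -3·k + 93 = 123
⇒ k = -10.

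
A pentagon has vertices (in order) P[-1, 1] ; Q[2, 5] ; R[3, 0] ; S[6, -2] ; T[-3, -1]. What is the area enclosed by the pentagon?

22

P→Q: (-1)(5) − (2)(1) = -7
Q→R: (2)(0) − (3)(5) = -15
R→S: (3)(-2) − (6)(0) = -6
S→T: (6)(-1) − (-3)(-2) = -12
T→P: (-3)(1) − (-1)(-1) = -4
Σ = -44
Area = |Σ|/2 = 22.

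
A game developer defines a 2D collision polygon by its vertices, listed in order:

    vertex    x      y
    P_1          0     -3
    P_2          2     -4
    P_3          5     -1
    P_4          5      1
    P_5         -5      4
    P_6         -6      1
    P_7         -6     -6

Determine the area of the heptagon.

Apply the surveyor's formula: 2A = Σ (x_i·y_{i+1} − x_{i+1}·y_i), indices taken mod 7.
P_1→P_2: (0)(-4) − (2)(-3) = 6
P_2→P_3: (2)(-1) − (5)(-4) = 18
P_3→P_4: (5)(1) − (5)(-1) = 10
P_4→P_5: (5)(4) − (-5)(1) = 25
P_5→P_6: (-5)(1) − (-6)(4) = 19
P_6→P_7: (-6)(-6) − (-6)(1) = 42
P_7→P_1: (-6)(-3) − (0)(-6) = 18
Σ = 138
Area = |Σ|/2 = 69.

69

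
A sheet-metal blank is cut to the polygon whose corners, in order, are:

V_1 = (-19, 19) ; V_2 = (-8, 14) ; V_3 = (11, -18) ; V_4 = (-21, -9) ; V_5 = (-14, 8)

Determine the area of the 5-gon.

504.5

Cross-terms: -114, -10, -477, -294, -114  ⇒  Σ = -1009
Area = |Σ|/2 = 504.5.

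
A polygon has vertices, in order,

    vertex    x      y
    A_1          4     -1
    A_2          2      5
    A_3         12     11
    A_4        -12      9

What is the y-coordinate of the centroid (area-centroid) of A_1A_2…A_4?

511/75

Apply the shoelace formula. First the cross-terms c_i = x_i·y_{i+1} − x_{i+1}·y_i:
  22, -38, 240, -24  ⇒  2A = 200, A = 100.
Then Σ (y_i + y_{i+1})·c_i = 4088, so ȳ = 4088 / (6·100) = 511/75.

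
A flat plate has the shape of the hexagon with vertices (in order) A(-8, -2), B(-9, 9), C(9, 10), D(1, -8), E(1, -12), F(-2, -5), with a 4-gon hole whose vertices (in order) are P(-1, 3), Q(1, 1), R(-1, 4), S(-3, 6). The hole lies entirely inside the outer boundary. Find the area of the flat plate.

204

Outer boundary:
Apply Gauss's area formula: 2A = Σ (x_i·y_{i+1} − x_{i+1}·y_i), indices taken mod 6.
Σ = (-90) + (-171) + (-82) + (-4) + (-29) + (-36) = -412
Area = |Σ|/2 = 206.
Hole:
Apply the shoelace (surveyor's) formula: 2A = Σ (x_i·y_{i+1} − x_{i+1}·y_i), indices taken mod 4.
Σ = (-4) + (5) + (6) + (-3) = 4
Area = |Σ|/2 = 2.
Net area = 206 − 2 = 204.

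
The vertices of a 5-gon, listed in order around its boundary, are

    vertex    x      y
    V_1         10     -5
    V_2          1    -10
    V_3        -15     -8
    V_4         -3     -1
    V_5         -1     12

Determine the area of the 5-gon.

207

Apply the shoelace (surveyor's) formula: 2A = Σ (x_i·y_{i+1} − x_{i+1}·y_i), indices taken mod 5.
Cross-terms: -95, -158, -9, -37, -115  ⇒  Σ = -414
Area = |Σ|/2 = 207.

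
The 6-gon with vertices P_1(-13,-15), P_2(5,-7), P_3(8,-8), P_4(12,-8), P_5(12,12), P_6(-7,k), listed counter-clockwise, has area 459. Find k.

11

Write out the shoelace sum; only the two edges meeting at P_6 involve k:
2·Area = [(12·k − (-7)·12) + ((-7)·(-15) − (-13)·k)] + 454
       = 25·k + 643 = 918
⇒ k = 11.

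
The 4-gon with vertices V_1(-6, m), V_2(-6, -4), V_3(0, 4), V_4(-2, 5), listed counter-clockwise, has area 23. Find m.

The doubled signed area Σ (x_i y_{i+1} − x_{i+1} y_i) is linear in m.
With m=0 it equals 38; the coefficient of m is 4 (from the two edges through V_1).
So 4·m + 38 = 2·23 = 46 ⇒ m = 2.

2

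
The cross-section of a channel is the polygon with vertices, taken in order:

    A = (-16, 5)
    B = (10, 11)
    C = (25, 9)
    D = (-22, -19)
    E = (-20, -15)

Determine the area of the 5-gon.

Apply the shoelace formula: 2A = Σ (x_i·y_{i+1} − x_{i+1}·y_i), indices taken mod 5.
Cross-terms: -226, -185, -277, -50, -340  ⇒  Σ = -1078
Area = |Σ|/2 = 539.

539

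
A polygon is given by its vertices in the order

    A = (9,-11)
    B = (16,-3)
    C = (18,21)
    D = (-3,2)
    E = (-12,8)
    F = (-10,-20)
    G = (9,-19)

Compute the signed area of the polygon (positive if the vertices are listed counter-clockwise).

700

Cross-terms: 149, 390, 99, 0, 320, 370, 72  ⇒  Σ = 1400
Signed area = Σ/2 = 700 (positive ⇒ counter-clockwise traversal).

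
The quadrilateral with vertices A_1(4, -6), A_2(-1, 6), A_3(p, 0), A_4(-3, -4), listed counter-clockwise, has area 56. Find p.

-6

The doubled signed area Σ (x_i y_{i+1} − x_{i+1} y_i) is linear in p.
With p=0 it equals 52; the coefficient of p is -10 (from the two edges through A_3).
So -10·p + 52 = 2·56 = 112 ⇒ p = -6.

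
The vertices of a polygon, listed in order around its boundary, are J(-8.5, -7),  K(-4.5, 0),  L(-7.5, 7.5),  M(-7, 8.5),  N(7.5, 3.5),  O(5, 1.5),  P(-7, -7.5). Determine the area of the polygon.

106.375

Apply Gauss's area formula: 2A = Σ (x_i·y_{i+1} − x_{i+1}·y_i), indices taken mod 7.
Cross-terms: -31.5, -33.75, -11.25, -88.25, -6.25, -27, -14.75  ⇒  Σ = -212.75
Area = |Σ|/2 = 106.375.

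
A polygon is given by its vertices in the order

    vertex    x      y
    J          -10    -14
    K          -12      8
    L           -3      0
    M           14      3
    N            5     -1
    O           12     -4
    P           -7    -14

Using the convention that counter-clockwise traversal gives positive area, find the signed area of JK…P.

-254

Σ = (-248) + (24) + (-9) + (-29) + (-8) + (-196) + (-42) = -508
Signed area = Σ/2 = -254 (negative ⇒ clockwise traversal).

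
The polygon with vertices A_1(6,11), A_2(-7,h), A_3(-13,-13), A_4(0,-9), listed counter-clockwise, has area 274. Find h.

11

Write out the shoelace sum; only the two edges meeting at A_2 involve h:
2·Area = [(6·h − (-7)·11) + ((-7)·(-13) − (-13)·h)] + 171
       = 19·h + 339 = 548
⇒ h = 11.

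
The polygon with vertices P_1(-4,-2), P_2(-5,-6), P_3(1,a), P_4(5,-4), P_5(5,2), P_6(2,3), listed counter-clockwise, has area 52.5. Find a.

-4

The doubled signed area Σ (x_i y_{i+1} − x_{i+1} y_i) is linear in a.
With a=0 it equals 65; the coefficient of a is -10 (from the two edges through P_3).
So -10·a + 65 = 2·52.5 = 105 ⇒ a = -4.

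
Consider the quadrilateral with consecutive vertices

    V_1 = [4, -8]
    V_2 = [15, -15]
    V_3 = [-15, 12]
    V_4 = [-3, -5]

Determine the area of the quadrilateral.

Apply the surveyor's formula: 2A = Σ (x_i·y_{i+1} − x_{i+1}·y_i), indices taken mod 4.
V_1→V_2: (4)(-15) − (15)(-8) = 60
V_2→V_3: (15)(12) − (-15)(-15) = -45
V_3→V_4: (-15)(-5) − (-3)(12) = 111
V_4→V_1: (-3)(-8) − (4)(-5) = 44
Σ = 170
Area = |Σ|/2 = 85.

85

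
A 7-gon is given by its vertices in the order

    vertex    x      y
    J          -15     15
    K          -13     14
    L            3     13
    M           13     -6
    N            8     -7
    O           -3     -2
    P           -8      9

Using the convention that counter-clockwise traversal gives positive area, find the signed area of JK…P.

Cross-terms: -15, -211, -187, -43, -37, -43, 15  ⇒  Σ = -521
Signed area = Σ/2 = -260.5 (negative ⇒ clockwise traversal).

-260.5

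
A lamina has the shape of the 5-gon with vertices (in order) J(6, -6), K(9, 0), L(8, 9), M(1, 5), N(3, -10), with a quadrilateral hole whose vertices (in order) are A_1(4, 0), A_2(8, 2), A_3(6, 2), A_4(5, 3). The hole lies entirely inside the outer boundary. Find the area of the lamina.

87.5

Outer boundary:
Apply the shoelace formula: 2A = Σ (x_i·y_{i+1} − x_{i+1}·y_i), indices taken mod 5.
Σ = (54) + (81) + (31) + (-25) + (42) = 183
Area = |Σ|/2 = 91.5.
Hole:
Apply the shoelace formula: 2A = Σ (x_i·y_{i+1} − x_{i+1}·y_i), indices taken mod 4.
Cross-terms: 8, 4, 8, -12  ⇒  Σ = 8
Area = |Σ|/2 = 4.
Net area = 91.5 − 4 = 87.5.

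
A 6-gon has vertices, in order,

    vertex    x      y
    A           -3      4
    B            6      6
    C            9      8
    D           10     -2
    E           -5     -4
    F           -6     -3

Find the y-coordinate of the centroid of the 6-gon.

127/119

Apply Gauss's area formula. First the cross-terms c_i = x_i·y_{i+1} − x_{i+1}·y_i:
  -42, -6, -98, -50, -9, -33  ⇒  2A = -238, A = -119.
Then Σ (y_i + y_{i+1})·c_i = -762, so ȳ = -762 / (6·(-119)) = 127/119.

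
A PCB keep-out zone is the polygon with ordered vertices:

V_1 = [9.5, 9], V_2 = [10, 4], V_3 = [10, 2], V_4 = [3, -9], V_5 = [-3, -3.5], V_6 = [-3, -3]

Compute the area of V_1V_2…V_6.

102.75

Σ = (-52) + (-20) + (-96) + (-37.5) + (-1.5) + (1.5) = -205.5
Area = |Σ|/2 = 102.75.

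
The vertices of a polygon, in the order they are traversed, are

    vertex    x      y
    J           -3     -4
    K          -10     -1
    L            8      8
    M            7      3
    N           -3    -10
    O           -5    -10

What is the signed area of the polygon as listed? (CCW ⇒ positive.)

-116

J→K: (-3)(-1) − (-10)(-4) = -37
K→L: (-10)(8) − (8)(-1) = -72
L→M: (8)(3) − (7)(8) = -32
M→N: (7)(-10) − (-3)(3) = -61
N→O: (-3)(-10) − (-5)(-10) = -20
O→J: (-5)(-4) − (-3)(-10) = -10
Σ = -232
Signed area = Σ/2 = -116 (negative ⇒ clockwise traversal).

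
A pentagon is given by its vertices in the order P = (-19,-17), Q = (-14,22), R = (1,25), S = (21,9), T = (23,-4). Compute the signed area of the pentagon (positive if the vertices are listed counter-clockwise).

Apply the shoelace formula: 2A = Σ (x_i·y_{i+1} − x_{i+1}·y_i), indices taken mod 5.
P→Q: (-19)(22) − (-14)(-17) = -656
Q→R: (-14)(25) − (1)(22) = -372
R→S: (1)(9) − (21)(25) = -516
S→T: (21)(-4) − (23)(9) = -291
T→P: (23)(-17) − (-19)(-4) = -467
Σ = -2302
Signed area = Σ/2 = -1151 (negative ⇒ clockwise traversal).

-1151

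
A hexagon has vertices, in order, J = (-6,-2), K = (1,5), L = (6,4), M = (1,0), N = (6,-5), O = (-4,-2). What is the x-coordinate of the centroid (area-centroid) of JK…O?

Apply the shoelace (surveyor's) formula. First the cross-terms c_i = x_i·y_{i+1} − x_{i+1}·y_i:
  -28, -26, -4, -5, -32, -4  ⇒  2A = -99, A = -49.5.
Then Σ (x_i + x_{i+1})·c_i = -129, so x̄ = -129 / (6·(-49.5)) = 43/99.

43/99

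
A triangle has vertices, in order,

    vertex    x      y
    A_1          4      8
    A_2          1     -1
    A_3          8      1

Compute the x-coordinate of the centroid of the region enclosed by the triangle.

Apply the surveyor's formula. First the cross-terms c_i = x_i·y_{i+1} − x_{i+1}·y_i:
  -12, 9, 60  ⇒  2A = 57, A = 28.5.
Then Σ (x_i + x_{i+1})·c_i = 741, so x̄ = 741 / (6·28.5) = 13/3.

13/3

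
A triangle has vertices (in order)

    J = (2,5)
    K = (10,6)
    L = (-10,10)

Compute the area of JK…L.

26

Σ = (-38) + (160) + (-70) = 52
Area = |Σ|/2 = 26.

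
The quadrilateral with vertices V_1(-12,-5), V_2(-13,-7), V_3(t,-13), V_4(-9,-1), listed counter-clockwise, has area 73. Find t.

Write out the shoelace sum; only the two edges meeting at V_3 involve t:
2·Area = [((-13)·(-13) − t·(-7)) + (t·(-1) − (-9)·(-13))] + 52
       = 6·t + 104 = 146
⇒ t = 7.

7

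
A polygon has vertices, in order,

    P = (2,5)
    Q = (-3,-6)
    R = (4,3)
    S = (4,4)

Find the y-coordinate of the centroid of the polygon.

44/51

Apply the shoelace (surveyor's) formula. First the cross-terms c_i = x_i·y_{i+1} − x_{i+1}·y_i:
  3, 15, 4, 12  ⇒  2A = 34, A = 17.
Then Σ (y_i + y_{i+1})·c_i = 88, so ȳ = 88 / (6·17) = 44/51.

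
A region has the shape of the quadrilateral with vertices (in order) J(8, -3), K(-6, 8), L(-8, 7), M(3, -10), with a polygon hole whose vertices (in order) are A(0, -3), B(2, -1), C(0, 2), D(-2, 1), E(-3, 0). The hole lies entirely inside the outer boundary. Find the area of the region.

Outer boundary:
Σ = (46) + (22) + (59) + (71) = 198
Area = |Σ|/2 = 99.
Hole:
Apply the shoelace (surveyor's) formula: 2A = Σ (x_i·y_{i+1} − x_{i+1}·y_i), indices taken mod 5.
Cross-terms: 6, 4, 4, 3, 9  ⇒  Σ = 26
Area = |Σ|/2 = 13.
Net area = 99 − 13 = 86.

86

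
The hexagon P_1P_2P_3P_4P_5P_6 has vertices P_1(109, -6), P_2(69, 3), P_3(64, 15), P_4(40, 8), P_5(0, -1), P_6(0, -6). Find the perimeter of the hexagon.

234

|P_1P_2| = √((-40)² + (9)²) = √1681 = 41
|P_2P_3| = √((-5)² + (12)²) = √169 = 13
|P_3P_4| = √((-24)² + (-7)²) = √625 = 25
|P_4P_5| = √((-40)² + (-9)²) = √1681 = 41
|P_5P_6| = √((0)² + (-5)²) = √25 = 5
|P_6P_1| = √((109)² + (0)²) = √11881 = 109
Perimeter = 41 + 13 + 25 + 41 + 5 + 109 = 234.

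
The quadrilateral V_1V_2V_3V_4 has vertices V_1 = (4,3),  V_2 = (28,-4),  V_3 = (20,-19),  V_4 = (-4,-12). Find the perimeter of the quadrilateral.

84

|V_1V_2| = √((24)² + (-7)²) = √625 = 25
|V_2V_3| = √((-8)² + (-15)²) = √289 = 17
|V_3V_4| = √((-24)² + (7)²) = √625 = 25
|V_4V_1| = √((8)² + (15)²) = √289 = 17
Perimeter = 25 + 17 + 25 + 17 = 84.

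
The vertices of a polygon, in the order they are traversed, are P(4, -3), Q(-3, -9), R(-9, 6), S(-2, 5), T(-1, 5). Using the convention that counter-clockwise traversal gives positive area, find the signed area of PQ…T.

Apply the shoelace (surveyor's) formula: 2A = Σ (x_i·y_{i+1} − x_{i+1}·y_i), indices taken mod 5.
Σ = (-45) + (-99) + (-33) + (-5) + (-17) = -199
Signed area = Σ/2 = -99.5 (negative ⇒ clockwise traversal).

-99.5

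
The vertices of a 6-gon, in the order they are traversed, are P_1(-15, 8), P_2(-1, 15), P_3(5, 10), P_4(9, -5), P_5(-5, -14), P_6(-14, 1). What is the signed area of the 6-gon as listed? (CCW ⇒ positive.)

-433

Apply the shoelace (surveyor's) formula: 2A = Σ (x_i·y_{i+1} − x_{i+1}·y_i), indices taken mod 6.
Σ = (-217) + (-85) + (-115) + (-151) + (-201) + (-97) = -866
Signed area = Σ/2 = -433 (negative ⇒ clockwise traversal).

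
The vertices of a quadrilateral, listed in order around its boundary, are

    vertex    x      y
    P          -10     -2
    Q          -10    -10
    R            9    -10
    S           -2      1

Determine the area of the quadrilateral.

136.5

Σ = (80) + (190) + (-11) + (14) = 273
Area = |Σ|/2 = 136.5.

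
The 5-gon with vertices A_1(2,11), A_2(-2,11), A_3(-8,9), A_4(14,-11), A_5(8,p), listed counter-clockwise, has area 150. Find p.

Write out the shoelace sum; only the two edges meeting at A_5 involve p:
2·Area = [(14·p − 8·(-11)) + (8·11 − 2·p)] + 76
       = 12·p + 252 = 300
⇒ p = 4.

4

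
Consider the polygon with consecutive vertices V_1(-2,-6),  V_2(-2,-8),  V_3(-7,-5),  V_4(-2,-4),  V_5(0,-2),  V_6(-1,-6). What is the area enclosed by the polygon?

14

Cross-terms: 4, -46, 18, 4, -2, -6  ⇒  Σ = -28
Area = |Σ|/2 = 14.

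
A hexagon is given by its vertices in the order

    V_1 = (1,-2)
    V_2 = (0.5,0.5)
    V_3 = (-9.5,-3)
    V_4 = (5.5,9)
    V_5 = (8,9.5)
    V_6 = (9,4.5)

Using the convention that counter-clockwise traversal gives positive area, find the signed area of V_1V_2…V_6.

Cross-terms: 1.5, 3.25, -69, -19.75, -49.5, -22.5  ⇒  Σ = -156
Signed area = Σ/2 = -78 (negative ⇒ clockwise traversal).

-78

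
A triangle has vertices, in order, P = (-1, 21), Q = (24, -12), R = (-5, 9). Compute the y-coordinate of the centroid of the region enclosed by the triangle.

6

Apply the surveyor's formula. First the cross-terms c_i = x_i·y_{i+1} − x_{i+1}·y_i:
  -492, 156, -96  ⇒  2A = -432, A = -216.
Then Σ (y_i + y_{i+1})·c_i = -7776, so ȳ = -7776 / (6·(-216)) = 6.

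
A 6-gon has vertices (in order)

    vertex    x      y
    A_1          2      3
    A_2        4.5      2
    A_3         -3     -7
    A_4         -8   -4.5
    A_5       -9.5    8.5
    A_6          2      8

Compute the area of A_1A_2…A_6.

145.625

Apply the shoelace (surveyor's) formula: 2A = Σ (x_i·y_{i+1} − x_{i+1}·y_i), indices taken mod 6.
Σ = (-9.5) + (-25.5) + (-42.5) + (-110.75) + (-93) + (-10) = -291.25
Area = |Σ|/2 = 145.625.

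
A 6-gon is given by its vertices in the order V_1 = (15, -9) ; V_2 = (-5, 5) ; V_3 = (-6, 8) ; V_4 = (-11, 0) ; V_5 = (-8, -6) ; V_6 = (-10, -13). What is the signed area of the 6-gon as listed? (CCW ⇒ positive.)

251.5

Cross-terms: 30, -10, 88, 66, 44, 285  ⇒  Σ = 503
Signed area = Σ/2 = 251.5 (positive ⇒ counter-clockwise traversal).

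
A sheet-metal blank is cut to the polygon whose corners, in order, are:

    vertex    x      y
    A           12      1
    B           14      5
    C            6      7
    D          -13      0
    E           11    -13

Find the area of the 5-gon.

Apply Gauss's area formula: 2A = Σ (x_i·y_{i+1} − x_{i+1}·y_i), indices taken mod 5.
A→B: (12)(5) − (14)(1) = 46
B→C: (14)(7) − (6)(5) = 68
C→D: (6)(0) − (-13)(7) = 91
D→E: (-13)(-13) − (11)(0) = 169
E→A: (11)(1) − (12)(-13) = 167
Σ = 541
Area = |Σ|/2 = 270.5.

270.5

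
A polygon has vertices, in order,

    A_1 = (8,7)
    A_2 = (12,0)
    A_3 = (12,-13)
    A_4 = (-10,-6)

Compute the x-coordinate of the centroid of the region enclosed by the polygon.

Apply the shoelace (surveyor's) formula. First the cross-terms c_i = x_i·y_{i+1} − x_{i+1}·y_i:
  -84, -156, -202, -22  ⇒  2A = -464, A = -232.
Then Σ (x_i + x_{i+1})·c_i = -5784, so x̄ = -5784 / (6·(-232)) = 241/58.

241/58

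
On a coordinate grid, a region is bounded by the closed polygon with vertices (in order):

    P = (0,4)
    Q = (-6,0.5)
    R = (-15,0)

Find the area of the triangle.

Σ = (24) + (7.5) + (-60) = -28.5
Area = |Σ|/2 = 14.25.

14.25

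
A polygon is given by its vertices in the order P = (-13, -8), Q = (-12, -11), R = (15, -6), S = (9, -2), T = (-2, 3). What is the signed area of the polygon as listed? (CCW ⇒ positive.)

193

Cross-terms: 47, 237, 24, 23, 55  ⇒  Σ = 386
Signed area = Σ/2 = 193 (positive ⇒ counter-clockwise traversal).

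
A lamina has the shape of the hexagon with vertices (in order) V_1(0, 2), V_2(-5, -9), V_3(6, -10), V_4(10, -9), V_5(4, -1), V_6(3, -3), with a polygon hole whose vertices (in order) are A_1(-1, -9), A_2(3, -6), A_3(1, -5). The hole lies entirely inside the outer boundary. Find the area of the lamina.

86.5

Outer boundary:
Cross-terms: 10, 104, 46, 26, -9, 6  ⇒  Σ = 183
Area = |Σ|/2 = 91.5.
Hole:
Apply the surveyor's formula: 2A = Σ (x_i·y_{i+1} − x_{i+1}·y_i), indices taken mod 3.
Σ = (33) + (-9) + (-14) = 10
Area = |Σ|/2 = 5.
Net area = 91.5 − 5 = 86.5.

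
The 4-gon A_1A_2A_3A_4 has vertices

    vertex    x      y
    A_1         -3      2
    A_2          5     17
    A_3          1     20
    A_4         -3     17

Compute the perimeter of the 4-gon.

42

|A_1A_2| = √((8)² + (15)²) = √289 = 17
|A_2A_3| = √((-4)² + (3)²) = √25 = 5
|A_3A_4| = √((-4)² + (-3)²) = √25 = 5
|A_4A_1| = √((0)² + (-15)²) = √225 = 15
Perimeter = 17 + 5 + 5 + 15 = 42.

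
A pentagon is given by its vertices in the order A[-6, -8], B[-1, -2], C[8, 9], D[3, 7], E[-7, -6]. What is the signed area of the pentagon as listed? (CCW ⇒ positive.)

Σ = (4) + (7) + (29) + (31) + (20) = 91
Signed area = Σ/2 = 45.5 (positive ⇒ counter-clockwise traversal).

45.5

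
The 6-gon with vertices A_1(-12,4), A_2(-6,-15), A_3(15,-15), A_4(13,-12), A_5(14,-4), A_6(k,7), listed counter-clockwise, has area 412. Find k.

-1

The doubled signed area Σ (x_i y_{i+1} − x_{i+1} y_i) is linear in k.
With k=0 it equals 832; the coefficient of k is 8 (from the two edges through A_6).
So 8·k + 832 = 2·412 = 824 ⇒ k = -1.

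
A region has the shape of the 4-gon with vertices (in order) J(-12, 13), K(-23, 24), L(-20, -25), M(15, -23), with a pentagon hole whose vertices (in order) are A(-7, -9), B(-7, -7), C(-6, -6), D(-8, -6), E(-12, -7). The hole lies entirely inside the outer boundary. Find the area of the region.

Outer boundary:
Apply the shoelace (surveyor's) formula: 2A = Σ (x_i·y_{i+1} − x_{i+1}·y_i), indices taken mod 4.
Σ = (11) + (1055) + (835) + (-81) = 1820
Area = |Σ|/2 = 910.
Hole:
Cross-terms: -14, 0, -12, -16, 59  ⇒  Σ = 17
Area = |Σ|/2 = 8.5.
Net area = 910 − 8.5 = 901.5.

901.5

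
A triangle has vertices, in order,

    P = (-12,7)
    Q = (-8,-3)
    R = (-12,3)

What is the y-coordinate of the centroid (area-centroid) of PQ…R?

7/3

Apply the surveyor's formula. First the cross-terms c_i = x_i·y_{i+1} − x_{i+1}·y_i:
  92, -60, -48  ⇒  2A = -16, A = -8.
Then Σ (y_i + y_{i+1})·c_i = -112, so ȳ = -112 / (6·(-8)) = 7/3.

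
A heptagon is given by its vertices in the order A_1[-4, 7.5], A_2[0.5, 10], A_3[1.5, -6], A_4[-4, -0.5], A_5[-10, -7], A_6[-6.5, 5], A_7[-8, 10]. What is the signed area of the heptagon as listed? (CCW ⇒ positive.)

Apply the shoelace (surveyor's) formula: 2A = Σ (x_i·y_{i+1} − x_{i+1}·y_i), indices taken mod 7.
Σ = (-43.75) + (-18) + (-24.75) + (23) + (-95.5) + (-25) + (-20) = -204
Signed area = Σ/2 = -102 (negative ⇒ clockwise traversal).

-102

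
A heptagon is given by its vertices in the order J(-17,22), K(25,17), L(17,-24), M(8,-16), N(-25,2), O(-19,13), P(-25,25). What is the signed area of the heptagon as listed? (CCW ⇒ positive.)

-1377

Apply the shoelace formula: 2A = Σ (x_i·y_{i+1} − x_{i+1}·y_i), indices taken mod 7.
Cross-terms: -839, -889, -80, -384, -287, -150, -125  ⇒  Σ = -2754
Signed area = Σ/2 = -1377 (negative ⇒ clockwise traversal).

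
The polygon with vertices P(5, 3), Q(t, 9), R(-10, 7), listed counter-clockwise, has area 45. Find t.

The doubled signed area Σ (x_i y_{i+1} − x_{i+1} y_i) is linear in t.
With t=0 it equals 70; the coefficient of t is 4 (from the two edges through Q).
So 4·t + 70 = 2·45 = 90 ⇒ t = 5.

5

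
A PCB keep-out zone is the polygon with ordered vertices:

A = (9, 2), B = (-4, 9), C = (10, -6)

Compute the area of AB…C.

48.5

Apply the shoelace formula: 2A = Σ (x_i·y_{i+1} − x_{i+1}·y_i), indices taken mod 3.
Cross-terms: 89, -66, 74  ⇒  Σ = 97
Area = |Σ|/2 = 48.5.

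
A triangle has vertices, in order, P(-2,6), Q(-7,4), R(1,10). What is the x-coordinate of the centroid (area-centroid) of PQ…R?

Apply the shoelace formula. First the cross-terms c_i = x_i·y_{i+1} − x_{i+1}·y_i:
  34, -74, 26  ⇒  2A = -14, A = -7.
Then Σ (x_i + x_{i+1})·c_i = 112, so x̄ = 112 / (6·(-7)) = -8/3.

-8/3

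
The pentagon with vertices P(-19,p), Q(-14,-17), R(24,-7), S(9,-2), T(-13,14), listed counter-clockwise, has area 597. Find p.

-16

The doubled signed area Σ (x_i y_{i+1} − x_{i+1} y_i) is linear in p.
With p=0 it equals 1210; the coefficient of p is 1 (from the two edges through P).
So 1·p + 1210 = 2·597 = 1194 ⇒ p = -16.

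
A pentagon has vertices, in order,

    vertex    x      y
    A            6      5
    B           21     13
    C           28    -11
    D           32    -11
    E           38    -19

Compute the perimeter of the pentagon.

|AB| = √((15)² + (8)²) = √289 = 17
|BC| = √((7)² + (-24)²) = √625 = 25
|CD| = √((4)² + (0)²) = √16 = 4
|DE| = √((6)² + (-8)²) = √100 = 10
|EA| = √((-32)² + (24)²) = √1600 = 40
Perimeter = 17 + 25 + 4 + 10 + 40 = 96.

96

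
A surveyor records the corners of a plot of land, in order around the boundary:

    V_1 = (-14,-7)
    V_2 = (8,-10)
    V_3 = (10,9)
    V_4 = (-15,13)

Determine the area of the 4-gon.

Apply the shoelace formula: 2A = Σ (x_i·y_{i+1} − x_{i+1}·y_i), indices taken mod 4.
V_1→V_2: (-14)(-10) − (8)(-7) = 196
V_2→V_3: (8)(9) − (10)(-10) = 172
V_3→V_4: (10)(13) − (-15)(9) = 265
V_4→V_1: (-15)(-7) − (-14)(13) = 287
Σ = 920
Area = |Σ|/2 = 460.

460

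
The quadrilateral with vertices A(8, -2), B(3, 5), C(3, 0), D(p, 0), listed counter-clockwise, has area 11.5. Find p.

Write out the shoelace sum; only the two edges meeting at D involve p:
2·Area = [(3·0 − p·0) + (p·(-2) − 8·0)] + 31
       = -2·p + 31 = 23
⇒ p = 4.

4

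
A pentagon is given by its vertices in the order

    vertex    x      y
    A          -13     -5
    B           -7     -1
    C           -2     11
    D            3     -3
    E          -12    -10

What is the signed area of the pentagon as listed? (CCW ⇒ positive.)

-132

Apply the shoelace (surveyor's) formula: 2A = Σ (x_i·y_{i+1} − x_{i+1}·y_i), indices taken mod 5.
Σ = (-22) + (-79) + (-27) + (-66) + (-70) = -264
Signed area = Σ/2 = -132 (negative ⇒ clockwise traversal).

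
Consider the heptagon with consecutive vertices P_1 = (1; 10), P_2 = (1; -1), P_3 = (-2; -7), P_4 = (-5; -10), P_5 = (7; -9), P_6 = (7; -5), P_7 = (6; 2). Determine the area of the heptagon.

Apply the shoelace (surveyor's) formula: 2A = Σ (x_i·y_{i+1} − x_{i+1}·y_i), indices taken mod 7.
Σ = (-11) + (-9) + (-15) + (115) + (28) + (44) + (58) = 210
Area = |Σ|/2 = 105.

105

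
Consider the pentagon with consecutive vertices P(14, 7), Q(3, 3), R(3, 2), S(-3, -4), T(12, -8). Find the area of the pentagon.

Apply the surveyor's formula: 2A = Σ (x_i·y_{i+1} − x_{i+1}·y_i), indices taken mod 5.
P→Q: (14)(3) − (3)(7) = 21
Q→R: (3)(2) − (3)(3) = -3
R→S: (3)(-4) − (-3)(2) = -6
S→T: (-3)(-8) − (12)(-4) = 72
T→P: (12)(7) − (14)(-8) = 196
Σ = 280
Area = |Σ|/2 = 140.

140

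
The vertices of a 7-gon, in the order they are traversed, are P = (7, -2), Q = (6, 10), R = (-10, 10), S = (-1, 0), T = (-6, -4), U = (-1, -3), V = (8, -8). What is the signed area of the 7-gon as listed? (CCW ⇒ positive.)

171

Apply the surveyor's formula: 2A = Σ (x_i·y_{i+1} − x_{i+1}·y_i), indices taken mod 7.
Cross-terms: 82, 160, 10, 4, 14, 32, 40  ⇒  Σ = 342
Signed area = Σ/2 = 171 (positive ⇒ counter-clockwise traversal).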